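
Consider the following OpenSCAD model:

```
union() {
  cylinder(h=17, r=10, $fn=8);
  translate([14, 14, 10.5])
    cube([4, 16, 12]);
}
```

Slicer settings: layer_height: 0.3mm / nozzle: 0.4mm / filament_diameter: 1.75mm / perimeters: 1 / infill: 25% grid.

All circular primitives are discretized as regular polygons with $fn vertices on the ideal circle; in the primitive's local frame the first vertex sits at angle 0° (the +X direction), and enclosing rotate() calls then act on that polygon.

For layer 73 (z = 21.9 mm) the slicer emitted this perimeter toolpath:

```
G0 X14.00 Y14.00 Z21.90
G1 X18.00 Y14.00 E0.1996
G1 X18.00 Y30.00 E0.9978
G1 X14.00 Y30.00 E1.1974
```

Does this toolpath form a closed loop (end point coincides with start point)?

no

Start point (G0): (14.00, 14.00). End point (last G1): the path does not return to the start — open.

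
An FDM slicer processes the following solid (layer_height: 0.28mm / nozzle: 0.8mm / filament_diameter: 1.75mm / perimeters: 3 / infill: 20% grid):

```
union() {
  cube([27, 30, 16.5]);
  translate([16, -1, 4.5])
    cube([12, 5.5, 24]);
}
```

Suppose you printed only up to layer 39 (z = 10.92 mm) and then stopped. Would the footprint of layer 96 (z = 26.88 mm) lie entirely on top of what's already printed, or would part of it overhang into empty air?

entirely on top

Compare the two slices. At z = 10.92: the cube (footprint 27×30) is included at this height (area 810.00 mm²); the cube at (16, -1) (footprint 12×5.5) is included at this height (area 66.00 mm²); Taking the union: the regions partially overlap — summed areas 876.00 mm² minus the doubly-counted overlap 49.50 mm² gives 826.50 mm² — area = 826.50 mm². At z = 26.88: the cube is absent (z outside [0, 16.5]); the cube at (16, -1) is present — its section is the full 12×5.5 rectangle (area 66.00 mm²); Merging all regions: only the 12×5.5 cube at (16, -1) is present, so the union is just that shape — area = 66.00 mm². Checking containment: the cross-section at z = 26.88 is a subset of the cross-section at z = 10.92.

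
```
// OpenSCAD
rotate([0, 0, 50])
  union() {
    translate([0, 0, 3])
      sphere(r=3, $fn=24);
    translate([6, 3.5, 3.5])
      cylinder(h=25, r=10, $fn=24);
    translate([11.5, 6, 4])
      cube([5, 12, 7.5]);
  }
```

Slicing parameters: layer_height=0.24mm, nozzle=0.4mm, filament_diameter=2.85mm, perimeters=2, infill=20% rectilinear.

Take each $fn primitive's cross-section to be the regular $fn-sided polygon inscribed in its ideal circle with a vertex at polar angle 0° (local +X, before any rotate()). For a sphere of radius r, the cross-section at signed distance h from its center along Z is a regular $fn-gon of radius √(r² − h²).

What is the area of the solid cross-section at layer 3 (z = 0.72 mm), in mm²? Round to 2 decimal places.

11.81 mm²

At z = 0.72 mm: the sphere: section is a regular 24-gon, circumradius = √(r²−h²) = √(3²−2.28²) = 1.950 (area = (24/2)·1.950²·sin(360°/24) = 11.81 mm²); the cylinder at (6, 3.5) is absent (z outside [3.5, 28.5]); the cube at (11.5, 6) is absent (z outside [4, 11.5]); Merging all regions: only the r=3 sphere is present, so the union is just that shape — area = 11.81 mm²; (rotated 50° about Z; rotation is an isometry so areas/perimeters/island counts are preserved). Overall, the cross-section is a single solid region. Net area = 11.81 mm².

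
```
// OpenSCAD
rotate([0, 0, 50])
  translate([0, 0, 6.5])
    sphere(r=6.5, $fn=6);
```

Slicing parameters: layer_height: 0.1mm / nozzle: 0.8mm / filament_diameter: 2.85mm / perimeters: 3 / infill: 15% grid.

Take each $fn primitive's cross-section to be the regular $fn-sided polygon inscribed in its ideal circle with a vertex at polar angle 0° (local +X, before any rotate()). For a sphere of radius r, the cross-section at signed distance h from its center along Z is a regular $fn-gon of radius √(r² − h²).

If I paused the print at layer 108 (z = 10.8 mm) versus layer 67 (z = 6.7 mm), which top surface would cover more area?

Layer 108 (z = 10.8): the sphere: section is a regular 6-gon, circumradius = √(r²−h²) = √(6.5²−4.3²) = 4.874 (area = (6/2)·4.874²·sin(360°/6) = 61.73 mm²); (rotated 50° about Z; rotation is an isometry so areas/perimeters/island counts are preserved). So its area = 61.73 mm². Layer 67 (z = 6.7): the sphere: section is a regular 6-gon, circumradius = √(r²−h²) = √(6.5²−0.2²) = 6.497 (area = (6/2)·6.497²·sin(360°/6) = 109.66 mm²); (whole slice rotated 50° about Z — lengths, areas and connectivity unchanged). So its area = 109.66 mm². Layer 67 is larger (109.66 vs 61.73 mm²).

layer 67 (z = 6.7 mm)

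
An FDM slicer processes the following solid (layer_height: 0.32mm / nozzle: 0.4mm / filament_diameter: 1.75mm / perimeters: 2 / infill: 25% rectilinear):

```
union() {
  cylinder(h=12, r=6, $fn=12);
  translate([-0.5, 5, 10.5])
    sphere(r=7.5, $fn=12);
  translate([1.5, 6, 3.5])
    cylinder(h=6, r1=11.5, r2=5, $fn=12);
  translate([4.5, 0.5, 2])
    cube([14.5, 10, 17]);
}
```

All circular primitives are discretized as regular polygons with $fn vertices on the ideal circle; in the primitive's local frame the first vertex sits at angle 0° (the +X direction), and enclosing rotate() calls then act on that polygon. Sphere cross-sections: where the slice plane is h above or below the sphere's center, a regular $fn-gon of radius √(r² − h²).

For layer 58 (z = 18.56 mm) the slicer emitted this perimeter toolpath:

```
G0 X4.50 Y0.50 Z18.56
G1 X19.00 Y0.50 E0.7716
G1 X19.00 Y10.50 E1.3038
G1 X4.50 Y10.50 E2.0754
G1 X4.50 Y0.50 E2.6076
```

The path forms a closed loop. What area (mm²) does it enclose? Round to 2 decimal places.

Apply the shoelace formula to the sequence of (X, Y) vertices; enclosed area = 145.00 mm².

145.00 mm²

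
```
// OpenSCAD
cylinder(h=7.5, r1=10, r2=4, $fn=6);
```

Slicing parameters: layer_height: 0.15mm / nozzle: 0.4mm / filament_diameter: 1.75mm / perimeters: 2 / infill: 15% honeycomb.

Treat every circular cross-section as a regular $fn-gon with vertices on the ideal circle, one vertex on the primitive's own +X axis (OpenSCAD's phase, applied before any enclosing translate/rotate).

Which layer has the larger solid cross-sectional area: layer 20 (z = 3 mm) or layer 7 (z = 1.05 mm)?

layer 7 (z = 1.05 mm)

Layer 20 (z = 3): the cone (r1=10→r2=4) has section circumradius 7.600 here — a regular 6-gon (area = (6/2)·7.600²·sin(360°/6) = 150.06 mm²). So its area = 150.06 mm². Layer 7 (z = 1.05): the cone contributes a regular 6-gon of circumradius 9.160 (interpolated between r1=10 and r2=4 at t=0.140) (area = (6/2)·9.160²·sin(360°/6) = 217.99 mm²). So its area = 217.99 mm². Layer 7 is larger (217.99 vs 150.06 mm²).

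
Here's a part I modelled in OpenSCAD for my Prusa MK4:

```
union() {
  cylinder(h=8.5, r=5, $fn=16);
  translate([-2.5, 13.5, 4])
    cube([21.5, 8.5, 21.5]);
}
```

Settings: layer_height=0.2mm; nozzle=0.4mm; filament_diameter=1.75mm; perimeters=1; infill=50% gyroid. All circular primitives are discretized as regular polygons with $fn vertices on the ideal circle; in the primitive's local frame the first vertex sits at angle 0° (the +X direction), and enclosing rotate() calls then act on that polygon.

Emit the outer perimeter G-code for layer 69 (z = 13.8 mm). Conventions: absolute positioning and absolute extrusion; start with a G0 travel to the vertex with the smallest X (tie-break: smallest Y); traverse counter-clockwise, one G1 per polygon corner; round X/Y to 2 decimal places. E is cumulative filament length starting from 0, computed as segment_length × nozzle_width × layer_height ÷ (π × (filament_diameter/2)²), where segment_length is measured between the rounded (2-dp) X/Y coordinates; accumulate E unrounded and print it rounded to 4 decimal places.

G0 X-2.50 Y13.50 Z13.80
G1 X19.00 Y13.50 E0.7151
G1 X19.00 Y22.00 E0.9978
G1 X-2.50 Y22.00 E1.7129
G1 X-2.50 Y13.50 E1.9956

At z = 13.8 mm: the cylinder is absent (z outside [0, 8.5]); the cube at (-2.5, 13.5) (footprint 21.5×8.5) is included at this height; Combining (union): only the 21.5×8.5 cube at (-2.5, 13.5) is present, so the union is just that shape — 1 connected region. The outline is a single polygon with 4 vertices. Extrusion per mm of travel: 0.4 × 0.2 / (π × 0.875²) = 0.033260. Accumulating E over each segment gives final E = 1.9956.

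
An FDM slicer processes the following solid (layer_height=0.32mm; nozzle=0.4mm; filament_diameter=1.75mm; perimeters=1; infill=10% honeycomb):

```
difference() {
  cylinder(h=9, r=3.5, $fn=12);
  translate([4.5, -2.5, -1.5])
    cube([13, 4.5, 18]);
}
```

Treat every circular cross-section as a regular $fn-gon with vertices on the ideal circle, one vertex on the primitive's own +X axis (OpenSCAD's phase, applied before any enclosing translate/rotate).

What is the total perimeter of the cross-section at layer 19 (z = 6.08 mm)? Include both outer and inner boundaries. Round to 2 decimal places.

21.74 mm

At z = 6.08 mm: the r=3.5 cylinder contributes a regular 12-gon of circumradius 3.5 (perimeter = 2·12·3.500·sin(180°/12) = 21.74 mm); the 13×4.5 cube at (4.5, -2.5) contributes its full rectangle (perimeter 35.00 mm); After the difference (first − rest): starting from the r=3.5 cylinder, the 13×4.5 cube at (4.5, -2.5) misses the remaining region (no effect) — boundary = 21.74 mm. Overall, the cross-section is a single solid region. Total boundary length (outer) = 21.74 mm.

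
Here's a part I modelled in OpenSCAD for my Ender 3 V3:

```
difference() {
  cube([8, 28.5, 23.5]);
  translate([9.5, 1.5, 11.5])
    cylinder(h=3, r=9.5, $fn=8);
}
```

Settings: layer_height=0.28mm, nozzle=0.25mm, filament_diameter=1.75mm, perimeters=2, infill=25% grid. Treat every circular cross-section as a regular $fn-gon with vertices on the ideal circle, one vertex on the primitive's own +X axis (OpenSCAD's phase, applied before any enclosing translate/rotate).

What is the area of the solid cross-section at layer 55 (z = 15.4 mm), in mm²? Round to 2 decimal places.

At z = 15.4 mm: the 8×28.5 cube contributes its full rectangle (area 228.00 mm²); the cylinder at (9.5, 1.5) is not intersected at this z (z outside [11.5, 14.5]); After the difference (first − rest): none of the subtracted shapes is present at this height, so the 8×28.5 cube is unchanged — area = 228.00 mm². Overall, the cross-section is a single solid region. Net area = 228.00 mm².

228.00 mm²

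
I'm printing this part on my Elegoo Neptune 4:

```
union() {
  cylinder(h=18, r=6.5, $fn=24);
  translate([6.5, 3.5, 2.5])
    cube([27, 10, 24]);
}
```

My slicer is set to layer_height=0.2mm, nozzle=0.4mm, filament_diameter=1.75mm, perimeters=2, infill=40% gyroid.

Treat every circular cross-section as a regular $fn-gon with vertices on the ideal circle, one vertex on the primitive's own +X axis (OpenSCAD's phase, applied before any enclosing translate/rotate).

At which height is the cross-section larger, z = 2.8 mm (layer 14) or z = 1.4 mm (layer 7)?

Layer 14 (z = 2.8): the r=6.5 cylinder gives a regular 24-gon of circumradius 6.5 (constant along its height) (area = (24/2)·6.500²·sin(360°/24) = 131.22 mm²); the cube at (6.5, 3.5) is present — its section is the full 27×10 rectangle (area 270.00 mm²); Taking the union: the 2 present regions are separate (no shared area or edge), so areas and boundary lengths simply add and each stays a separate island — area = 401.22 mm². So its area = 401.22 mm². Layer 7 (z = 1.4): the cylinder: section is a regular 24-gon, circumradius r=6.5 (area = (24/2)·6.500²·sin(360°/24) = 131.22 mm²); the cube at (6.5, 3.5) does not reach this height (z outside [2.5, 26.5]); Taking the union: only the r=6.5 cylinder is present, so the union is just that shape — area = 131.22 mm². So its area = 131.22 mm². Layer 14 is larger (401.22 vs 131.22 mm²).

layer 14 (z = 2.8 mm)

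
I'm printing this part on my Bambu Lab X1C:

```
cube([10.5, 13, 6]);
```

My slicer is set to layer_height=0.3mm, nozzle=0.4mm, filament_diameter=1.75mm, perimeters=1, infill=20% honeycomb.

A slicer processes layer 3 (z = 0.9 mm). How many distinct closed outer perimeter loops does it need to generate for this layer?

1

At z = 0.9 mm: the 10.5×13 cube contributes its full rectangle. The result has 1 disconnected region.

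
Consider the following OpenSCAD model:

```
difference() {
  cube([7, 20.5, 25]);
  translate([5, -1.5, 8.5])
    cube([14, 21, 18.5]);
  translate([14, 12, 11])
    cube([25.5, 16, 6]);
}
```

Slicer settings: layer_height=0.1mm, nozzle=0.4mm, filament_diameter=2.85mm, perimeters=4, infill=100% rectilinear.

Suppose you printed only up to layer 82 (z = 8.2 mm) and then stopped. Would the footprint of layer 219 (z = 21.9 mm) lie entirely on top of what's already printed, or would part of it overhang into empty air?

entirely on top

Compare the two slices. At z = 8.2: the cube is present — its section is the full 7×20.5 rectangle (area 143.50 mm²); the cube at (5, -1.5) is not intersected at this z (z outside [8.5, 27]); the cube at (14, 12) is not intersected at this z (z outside [11, 17]); Subtracting the remaining from the first: none of the subtracted shapes is present at this height, so the 7×20.5 cube is unchanged — area = 143.50 mm². At z = 21.9: the cube (footprint 7×20.5) is included at this height (area 143.50 mm²); the cube at (5, -1.5) is present — its section is the full 14×21 rectangle (area 294.00 mm²); the cube at (14, 12) is not intersected at this z (z outside [11, 17]); Subtracting the remaining from the first: starting from the 7×20.5 cube (143.50 mm²), the 14×21 cube at (5, -1.5) partially overlaps it — only the 39.00 mm² overlap (of its 294.00 mm²) is removed, clipping the outline — area = 104.50 mm². Checking containment: the cross-section at z = 21.9 is a subset of the cross-section at z = 8.2.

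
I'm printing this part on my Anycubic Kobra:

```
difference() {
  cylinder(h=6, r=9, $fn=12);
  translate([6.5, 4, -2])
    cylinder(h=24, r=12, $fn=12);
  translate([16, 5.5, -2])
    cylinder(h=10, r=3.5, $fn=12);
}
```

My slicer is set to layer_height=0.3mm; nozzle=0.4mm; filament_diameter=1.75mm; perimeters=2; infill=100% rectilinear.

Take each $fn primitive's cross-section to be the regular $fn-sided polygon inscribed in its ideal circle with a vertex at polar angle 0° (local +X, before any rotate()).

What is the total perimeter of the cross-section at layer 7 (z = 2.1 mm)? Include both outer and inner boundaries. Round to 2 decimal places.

49.11 mm

At z = 2.1 mm: the r=9 cylinder gives a regular 12-gon of circumradius 9 (constant along its height) (perimeter = 2·12·9.000·sin(180°/12) = 55.90 mm); the cylinder at (6.5, 4): section is a regular 12-gon, circumradius r=12 (perimeter = 2·12·12.000·sin(180°/12) = 74.54 mm); the cylinder at (16, 5.5): section is a regular 12-gon, circumradius r=3.5 (perimeter = 2·12·3.500·sin(180°/12) = 21.74 mm); Taking the first minus the rest: starting from the r=9 cylinder, the r=12 cylinder at (6.5, 4) partially overlaps it — only the 171.86 mm² overlap (of its 432.00 mm²) is removed, clipping the outline; the r=3.5 cylinder at (16, 5.5) misses the remaining region (no effect) — boundary = 49.11 mm. Overall, the cross-section is a single solid region. Total boundary length (outer) = 49.11 mm.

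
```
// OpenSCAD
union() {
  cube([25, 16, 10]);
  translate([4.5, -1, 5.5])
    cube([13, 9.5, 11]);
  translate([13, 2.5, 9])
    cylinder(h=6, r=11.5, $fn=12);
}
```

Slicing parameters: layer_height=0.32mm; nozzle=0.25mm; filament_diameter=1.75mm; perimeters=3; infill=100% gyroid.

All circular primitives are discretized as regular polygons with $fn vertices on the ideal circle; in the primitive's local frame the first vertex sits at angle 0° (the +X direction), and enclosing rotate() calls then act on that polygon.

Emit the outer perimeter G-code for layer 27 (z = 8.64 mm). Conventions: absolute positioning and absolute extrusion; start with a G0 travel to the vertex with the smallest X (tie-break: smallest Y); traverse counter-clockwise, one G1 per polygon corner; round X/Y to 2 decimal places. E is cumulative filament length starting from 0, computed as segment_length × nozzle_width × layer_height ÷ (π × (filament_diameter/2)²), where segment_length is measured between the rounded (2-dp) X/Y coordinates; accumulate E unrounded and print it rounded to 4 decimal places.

G0 X0.00 Y0.00 Z8.64
G1 X4.50 Y0.00 E0.1497
G1 X4.50 Y-1.00 E0.1829
G1 X17.50 Y-1.00 E0.6153
G1 X17.50 Y0.00 E0.6486
G1 X25.00 Y0.00 E0.8980
G1 X25.00 Y16.00 E1.4302
G1 X0.00 Y16.00 E2.2617
G1 X0.00 Y0.00 E2.7939

At z = 8.64 mm: the cube (footprint 25×16) is included at this height; the cube at (4.5, -1) is present — its section is the full 13×9.5 rectangle; the cylinder at (13, 2.5) is absent (z outside [9, 15]); Combining (union): the regions partially overlap (shared area 110.50 mm²), so overlapping operands fuse into one piece — 1 connected region. The outline is a single polygon with 8 vertices. Extrusion per mm of travel: 0.25 × 0.32 / (π × 0.875²) = 0.033260. Accumulating E over each segment gives final E = 2.7939.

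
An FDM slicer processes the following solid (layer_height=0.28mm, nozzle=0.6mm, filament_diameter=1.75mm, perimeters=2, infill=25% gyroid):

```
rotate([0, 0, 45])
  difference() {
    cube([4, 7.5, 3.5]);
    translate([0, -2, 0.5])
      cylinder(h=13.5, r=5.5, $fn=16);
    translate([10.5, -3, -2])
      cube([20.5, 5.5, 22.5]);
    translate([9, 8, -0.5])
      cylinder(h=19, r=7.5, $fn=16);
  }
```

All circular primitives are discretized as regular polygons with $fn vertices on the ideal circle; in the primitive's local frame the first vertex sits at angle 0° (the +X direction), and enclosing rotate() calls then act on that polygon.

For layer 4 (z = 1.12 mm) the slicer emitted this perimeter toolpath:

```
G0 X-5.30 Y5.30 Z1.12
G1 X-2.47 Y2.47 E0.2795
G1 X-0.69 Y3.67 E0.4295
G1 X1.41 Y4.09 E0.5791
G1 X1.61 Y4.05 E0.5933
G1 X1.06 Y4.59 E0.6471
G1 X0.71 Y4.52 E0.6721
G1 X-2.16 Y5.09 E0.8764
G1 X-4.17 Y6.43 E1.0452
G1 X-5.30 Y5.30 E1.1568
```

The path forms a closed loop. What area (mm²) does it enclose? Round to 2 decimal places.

10.54 mm²

Apply the shoelace formula to the sequence of (X, Y) vertices; enclosed area = 10.54 mm².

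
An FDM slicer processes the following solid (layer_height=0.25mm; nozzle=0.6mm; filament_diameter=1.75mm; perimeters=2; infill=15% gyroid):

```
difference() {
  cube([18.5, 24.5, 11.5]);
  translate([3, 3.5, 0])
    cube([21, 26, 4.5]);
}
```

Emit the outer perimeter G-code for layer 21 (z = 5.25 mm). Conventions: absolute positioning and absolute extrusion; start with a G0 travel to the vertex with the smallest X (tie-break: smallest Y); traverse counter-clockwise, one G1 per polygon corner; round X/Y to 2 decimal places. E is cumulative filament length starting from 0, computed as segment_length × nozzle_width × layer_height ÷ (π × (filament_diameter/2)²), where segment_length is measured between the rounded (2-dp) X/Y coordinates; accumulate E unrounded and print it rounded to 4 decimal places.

At z = 5.25 mm: the 18.5×24.5 cube contributes its full rectangle; the cube at (3, 3.5) is absent (z outside [0, 4.5]); Subtracting the remaining from the first: none of the subtracted shapes is present at this height, so the 18.5×24.5 cube is unchanged — 1 connected region. The outline is a single polygon with 4 vertices. Extrusion per mm of travel: 0.6 × 0.25 / (π × 0.875²) = 0.062363. Accumulating E over each segment gives final E = 5.3632.

G0 X0.00 Y0.00 Z5.25
G1 X18.50 Y0.00 E1.1537
G1 X18.50 Y24.50 E2.6816
G1 X0.00 Y24.50 E3.8353
G1 X0.00 Y0.00 E5.3632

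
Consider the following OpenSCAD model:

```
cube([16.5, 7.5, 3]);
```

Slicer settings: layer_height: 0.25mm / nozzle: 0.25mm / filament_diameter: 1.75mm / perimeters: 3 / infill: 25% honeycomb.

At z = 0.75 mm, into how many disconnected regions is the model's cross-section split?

At z = 0.75 mm: the cube is present — its section is the full 16.5×7.5 rectangle. The result has 1 disconnected region.

1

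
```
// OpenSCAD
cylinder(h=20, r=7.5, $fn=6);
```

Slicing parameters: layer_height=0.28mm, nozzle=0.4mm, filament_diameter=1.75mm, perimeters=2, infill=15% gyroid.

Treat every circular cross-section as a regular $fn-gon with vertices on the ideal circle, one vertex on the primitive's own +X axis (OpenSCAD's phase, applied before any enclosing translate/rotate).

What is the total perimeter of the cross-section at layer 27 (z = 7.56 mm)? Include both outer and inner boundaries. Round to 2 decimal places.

At z = 7.56 mm: the r=7.5 cylinder gives a regular 6-gon of circumradius 7.5 (constant along its height) (perimeter = 2·6·7.500·sin(180°/6) = 45.00 mm). Overall, the cross-section is a single solid region. Total boundary length (outer) = 45.00 mm.

45.00 mm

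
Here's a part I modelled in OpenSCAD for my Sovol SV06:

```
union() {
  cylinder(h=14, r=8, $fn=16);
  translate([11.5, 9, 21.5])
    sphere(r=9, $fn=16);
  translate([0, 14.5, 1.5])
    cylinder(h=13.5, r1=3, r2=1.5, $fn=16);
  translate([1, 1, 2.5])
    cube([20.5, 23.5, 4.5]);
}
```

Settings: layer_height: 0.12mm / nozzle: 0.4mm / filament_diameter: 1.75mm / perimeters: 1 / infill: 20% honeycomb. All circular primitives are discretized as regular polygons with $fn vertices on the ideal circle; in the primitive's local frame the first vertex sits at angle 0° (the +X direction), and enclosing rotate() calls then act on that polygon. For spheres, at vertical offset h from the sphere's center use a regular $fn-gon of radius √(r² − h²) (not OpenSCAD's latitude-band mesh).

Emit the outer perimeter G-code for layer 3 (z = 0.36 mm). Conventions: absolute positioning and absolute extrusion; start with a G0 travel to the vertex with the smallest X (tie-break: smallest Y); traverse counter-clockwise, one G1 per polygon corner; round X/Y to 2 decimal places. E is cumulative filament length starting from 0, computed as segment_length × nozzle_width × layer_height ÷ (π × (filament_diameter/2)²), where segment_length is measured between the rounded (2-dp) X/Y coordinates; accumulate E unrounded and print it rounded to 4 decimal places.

At z = 0.36 mm: the r=8 cylinder contributes a regular 16-gon of circumradius 8; the sphere at (11.5, 9) does not reach this height (|z−center|=21.140 > r=9); the cone at (0, 14.5) is not intersected at this z (z outside [1.5, 15]); the cube at (1, 1) is not intersected at this z (z outside [2.5, 7]); Combining (union): only the r=8 cylinder is present, so the union is just that shape — 1 connected region. The outline is a single polygon with 16 vertices. Extrusion per mm of travel: 0.4 × 0.12 / (π × 0.875²) = 0.019956. Accumulating E over each segment gives final E = 0.9967.

G0 X-8.00 Y0.00 Z0.36
G1 X-7.39 Y-3.06 E0.0623
G1 X-5.66 Y-5.66 E0.1246
G1 X-3.06 Y-7.39 E0.1869
G1 X0.00 Y-8.00 E0.2492
G1 X3.06 Y-7.39 E0.3114
G1 X5.66 Y-5.66 E0.3738
G1 X7.39 Y-3.06 E0.4361
G1 X8.00 Y0.00 E0.4984
G1 X7.39 Y3.06 E0.5606
G1 X5.66 Y5.66 E0.6229
G1 X3.06 Y7.39 E0.6853
G1 X0.00 Y8.00 E0.7475
G1 X-3.06 Y7.39 E0.8098
G1 X-5.66 Y5.66 E0.8721
G1 X-7.39 Y3.06 E0.9344
G1 X-8.00 Y0.00 E0.9967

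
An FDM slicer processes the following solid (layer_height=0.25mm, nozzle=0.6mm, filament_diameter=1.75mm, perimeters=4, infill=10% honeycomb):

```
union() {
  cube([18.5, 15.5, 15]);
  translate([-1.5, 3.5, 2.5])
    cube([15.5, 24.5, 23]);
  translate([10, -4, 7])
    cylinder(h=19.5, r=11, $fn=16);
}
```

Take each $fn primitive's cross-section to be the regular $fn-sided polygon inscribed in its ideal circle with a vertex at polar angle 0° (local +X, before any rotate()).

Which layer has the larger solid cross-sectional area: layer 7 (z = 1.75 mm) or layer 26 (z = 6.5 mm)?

Layer 7 (z = 1.75): the cube (footprint 18.5×15.5) is included at this height (area 286.75 mm²); the cube at (-1.5, 3.5) does not reach this height (z outside [2.5, 25.5]); the cylinder at (10, -4) is not intersected at this z (z outside [7, 26.5]); Combining (union): only the 18.5×15.5 cube is present, so the union is just that shape — area = 286.75 mm². So its area = 286.75 mm². Layer 26 (z = 6.5): the cube is present — its section is the full 18.5×15.5 rectangle (area 286.75 mm²); the 15.5×24.5 cube at (-1.5, 3.5) contributes its full rectangle (area 379.75 mm²); the cylinder at (10, -4) does not reach this height (z outside [7, 26.5]); Taking the union: the regions partially overlap — summed areas 666.50 mm² minus the doubly-counted overlap 168.00 mm² gives 498.50 mm² — area = 498.50 mm². So its area = 498.50 mm². Layer 26 is larger (498.50 vs 286.75 mm²).

layer 26 (z = 6.5 mm)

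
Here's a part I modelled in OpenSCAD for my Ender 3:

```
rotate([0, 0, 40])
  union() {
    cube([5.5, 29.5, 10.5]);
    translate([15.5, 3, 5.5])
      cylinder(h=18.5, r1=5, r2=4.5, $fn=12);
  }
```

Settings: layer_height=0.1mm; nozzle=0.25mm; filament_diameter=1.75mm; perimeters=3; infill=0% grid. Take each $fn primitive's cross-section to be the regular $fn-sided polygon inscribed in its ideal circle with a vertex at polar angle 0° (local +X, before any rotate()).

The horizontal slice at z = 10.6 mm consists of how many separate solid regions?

1

At z = 10.6 mm: the cube is absent (z outside [0, 10.5]); the cone at (15.5, 3) contributes a regular 12-gon of circumradius 4.862 (interpolated between r1=5 and r2=4.5 at t=0.276); Taking the union: only the cone at (15.5, 3) is present, so the union is just that shape — 1 connected region; (whole slice rotated 40° about Z — lengths, areas and connectivity unchanged). The result has 1 disconnected region.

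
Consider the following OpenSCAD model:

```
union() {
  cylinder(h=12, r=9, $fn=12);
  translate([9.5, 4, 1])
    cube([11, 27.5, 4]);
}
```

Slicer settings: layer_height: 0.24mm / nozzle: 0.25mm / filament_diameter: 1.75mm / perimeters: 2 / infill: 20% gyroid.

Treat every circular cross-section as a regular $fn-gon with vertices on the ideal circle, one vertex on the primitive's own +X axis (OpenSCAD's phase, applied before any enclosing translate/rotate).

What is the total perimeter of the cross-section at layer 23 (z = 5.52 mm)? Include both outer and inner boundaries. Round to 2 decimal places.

At z = 5.52 mm: the cylinder: section is a regular 12-gon, circumradius r=9 (perimeter = 2·12·9.000·sin(180°/12) = 55.90 mm); the cube at (9.5, 4) is not intersected at this z (z outside [1, 5]); Combining (union): only the r=9 cylinder is present, so the union is just that shape — boundary = 55.90 mm. Overall, the cross-section is a single solid region. Total boundary length (outer) = 55.90 mm.

55.90 mm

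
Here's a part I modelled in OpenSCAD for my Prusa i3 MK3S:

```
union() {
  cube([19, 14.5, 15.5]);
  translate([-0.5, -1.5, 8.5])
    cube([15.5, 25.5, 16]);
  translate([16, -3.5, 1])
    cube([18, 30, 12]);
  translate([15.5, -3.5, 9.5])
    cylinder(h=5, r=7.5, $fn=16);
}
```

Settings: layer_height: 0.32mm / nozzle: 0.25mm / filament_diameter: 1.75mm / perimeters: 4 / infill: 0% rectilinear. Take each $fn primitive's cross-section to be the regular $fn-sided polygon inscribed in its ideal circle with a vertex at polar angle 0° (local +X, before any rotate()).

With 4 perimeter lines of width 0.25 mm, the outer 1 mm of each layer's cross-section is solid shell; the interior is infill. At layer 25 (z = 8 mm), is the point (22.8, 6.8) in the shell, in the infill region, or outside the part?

infill

At z = 8 mm: the cube (footprint 19×14.5) is included at this height; the cube at (-0.5, -1.5) is absent (z outside [8.5, 24.5]); the 18×30 cube at (16, -3.5) contributes its full rectangle; the cylinder at (15.5, -3.5) is not intersected at this z (z outside [9.5, 14.5]); Taking the union: the regions partially overlap (shared area 43.50 mm²), so overlapping operands fuse into one piece — 1 connected region. Overall, the cross-section is a single solid region. The nearest boundary edge runs (16.00, -3.50)→(16.00, 0.00); distance from the point to it = 9.62 mm. The point is inside the cross-section and 9.62 mm from the nearest boundary — more than the 1 mm shell width (4 × 0.25), so it's in the infill interior.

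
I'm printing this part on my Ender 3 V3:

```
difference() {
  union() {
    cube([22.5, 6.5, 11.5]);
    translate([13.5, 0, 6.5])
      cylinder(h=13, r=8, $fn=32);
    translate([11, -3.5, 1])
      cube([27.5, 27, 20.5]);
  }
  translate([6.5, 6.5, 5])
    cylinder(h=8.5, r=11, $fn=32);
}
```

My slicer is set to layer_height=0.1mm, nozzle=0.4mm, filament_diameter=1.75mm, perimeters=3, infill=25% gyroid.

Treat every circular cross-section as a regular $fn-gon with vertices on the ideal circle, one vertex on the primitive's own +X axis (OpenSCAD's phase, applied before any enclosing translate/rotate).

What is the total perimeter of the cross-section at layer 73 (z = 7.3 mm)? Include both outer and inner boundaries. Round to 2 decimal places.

125.56 mm

At z = 7.3 mm: the 22.5×6.5 cube contributes its full rectangle (perimeter 58.00 mm); the r=8 cylinder at (13.5, 0) contributes a regular 32-gon of circumradius 8 (perimeter = 2·32·8.000·sin(180°/32) = 50.18 mm); the cube at (11, -3.5) is present — its section is the full 27.5×27 rectangle (perimeter 109.00 mm); Combining (union): the regions partially overlap (shared area 209.09 mm²), so the edge portions inside another operand are dropped and the merged outline is re-measured after clipping — boundary = 133.01 mm; the r=11 cylinder at (6.5, 6.5) gives a regular 32-gon of circumradius 11 (constant along its height) (perimeter = 2·32·11.000·sin(180°/32) = 69.00 mm); Taking the first minus the rest: starting from that combined region, the r=11 cylinder at (6.5, 6.5) partially overlaps it — only the 186.84 mm² overlap (of its 377.69 mm²) is removed, clipping the outline — boundary = 125.56 mm. Overall, the cross-section is a single solid region. Total boundary length (outer) = 125.56 mm.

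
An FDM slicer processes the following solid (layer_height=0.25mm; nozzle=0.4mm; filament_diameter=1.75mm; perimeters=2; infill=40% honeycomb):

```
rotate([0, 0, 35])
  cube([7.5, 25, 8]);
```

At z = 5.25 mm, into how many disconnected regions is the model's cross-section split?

1

At z = 5.25 mm: the 7.5×25 cube contributes its full rectangle; (whole slice rotated 35° about Z — lengths, areas and connectivity unchanged). The result has 1 disconnected region.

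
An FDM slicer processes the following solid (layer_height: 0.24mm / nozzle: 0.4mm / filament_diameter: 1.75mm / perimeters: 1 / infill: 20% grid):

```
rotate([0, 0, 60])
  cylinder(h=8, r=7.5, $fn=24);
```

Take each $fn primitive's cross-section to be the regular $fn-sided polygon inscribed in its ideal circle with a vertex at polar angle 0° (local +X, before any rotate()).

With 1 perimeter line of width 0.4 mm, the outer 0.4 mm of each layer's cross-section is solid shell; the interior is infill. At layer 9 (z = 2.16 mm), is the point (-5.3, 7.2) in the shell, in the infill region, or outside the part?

At z = 2.16 mm: the r=7.5 cylinder contributes a regular 24-gon of circumradius 7.5; (rotated 60° about Z; rotation is an isometry so areas/perimeters/island counts are preserved). Overall, the cross-section is a single solid region. Undo the 60° rotation: the query point maps to (3.585, 8.190) in the un-rotated model frame. The nearest boundary edge runs (3.75, 6.50)→(1.94, 7.24); distance from the point to it = 1.50 mm. The point is not inside any of the regions above, so it lies outside the cross-section (1.50 mm from the nearest boundary).

outside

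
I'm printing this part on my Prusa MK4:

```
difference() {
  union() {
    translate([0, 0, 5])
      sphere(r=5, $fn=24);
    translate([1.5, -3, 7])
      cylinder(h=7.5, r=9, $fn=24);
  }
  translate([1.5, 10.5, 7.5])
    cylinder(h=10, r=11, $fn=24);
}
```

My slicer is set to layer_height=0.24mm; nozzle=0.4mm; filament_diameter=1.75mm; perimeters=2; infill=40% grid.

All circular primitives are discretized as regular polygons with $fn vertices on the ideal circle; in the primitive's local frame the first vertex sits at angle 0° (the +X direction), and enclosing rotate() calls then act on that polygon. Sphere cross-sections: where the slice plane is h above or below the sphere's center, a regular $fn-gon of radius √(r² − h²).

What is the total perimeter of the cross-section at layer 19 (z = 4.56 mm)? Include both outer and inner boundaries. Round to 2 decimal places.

31.20 mm

At z = 4.56 mm: the r=5 sphere contributes a regular 24-gon of circumradius √(5²−0.44²) = 4.981 (perimeter = 2·24·4.981·sin(180°/24) = 31.20 mm); the cylinder at (1.5, -3) is absent (z outside [7, 14.5]); Taking the union: only the r=5 sphere is present, so the union is just that shape — boundary = 31.20 mm; the cylinder at (1.5, 10.5) does not reach this height (z outside [7.5, 17.5]); Subtracting the remaining from the first: none of the subtracted shapes is present at this height, so the result so far is unchanged — boundary = 31.20 mm. Overall, the cross-section is a single solid region. Total boundary length (outer) = 31.20 mm.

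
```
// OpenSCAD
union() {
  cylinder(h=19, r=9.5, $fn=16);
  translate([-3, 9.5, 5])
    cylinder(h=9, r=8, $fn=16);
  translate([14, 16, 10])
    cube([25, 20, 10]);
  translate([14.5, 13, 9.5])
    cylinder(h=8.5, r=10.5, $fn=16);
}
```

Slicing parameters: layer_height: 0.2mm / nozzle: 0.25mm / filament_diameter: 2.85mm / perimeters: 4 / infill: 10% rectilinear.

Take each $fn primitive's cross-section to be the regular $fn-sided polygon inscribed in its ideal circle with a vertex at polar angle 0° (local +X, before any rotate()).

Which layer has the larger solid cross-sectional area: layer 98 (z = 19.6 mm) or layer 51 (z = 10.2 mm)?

Layer 98 (z = 19.6): the cylinder is not intersected at this z (z outside [0, 19]); the cylinder at (-3, 9.5) is not intersected at this z (z outside [5, 14]); the cube at (14, 16) (footprint 25×20) is included at this height (area 500.00 mm²); the cylinder at (14.5, 13) does not reach this height (z outside [9.5, 18]); Merging all regions: only the 25×20 cube at (14, 16) is present, so the union is just that shape — area = 500.00 mm². So its area = 500.00 mm². Layer 51 (z = 10.2): the cylinder: section is a regular 16-gon, circumradius r=9.5 (area = (16/2)·9.500²·sin(360°/16) = 276.30 mm²); the r=8 cylinder at (-3, 9.5) gives a regular 16-gon of circumradius 8 (constant along its height) (area = (16/2)·8.000²·sin(360°/16) = 195.93 mm²); the 25×20 cube at (14, 16) contributes its full rectangle (area 500.00 mm²); the r=10.5 cylinder at (14.5, 13) contributes a regular 16-gon of circumradius 10.5 (area = (16/2)·10.500²·sin(360°/16) = 337.53 mm²); Combining (union): the regions partially overlap — summed areas 1309.76 mm² minus the doubly-counted overlap 131.16 mm² gives 1178.60 mm² — area = 1178.60 mm². So its area = 1178.60 mm². Layer 51 is larger (1178.60 vs 500.00 mm²).

layer 51 (z = 10.2 mm)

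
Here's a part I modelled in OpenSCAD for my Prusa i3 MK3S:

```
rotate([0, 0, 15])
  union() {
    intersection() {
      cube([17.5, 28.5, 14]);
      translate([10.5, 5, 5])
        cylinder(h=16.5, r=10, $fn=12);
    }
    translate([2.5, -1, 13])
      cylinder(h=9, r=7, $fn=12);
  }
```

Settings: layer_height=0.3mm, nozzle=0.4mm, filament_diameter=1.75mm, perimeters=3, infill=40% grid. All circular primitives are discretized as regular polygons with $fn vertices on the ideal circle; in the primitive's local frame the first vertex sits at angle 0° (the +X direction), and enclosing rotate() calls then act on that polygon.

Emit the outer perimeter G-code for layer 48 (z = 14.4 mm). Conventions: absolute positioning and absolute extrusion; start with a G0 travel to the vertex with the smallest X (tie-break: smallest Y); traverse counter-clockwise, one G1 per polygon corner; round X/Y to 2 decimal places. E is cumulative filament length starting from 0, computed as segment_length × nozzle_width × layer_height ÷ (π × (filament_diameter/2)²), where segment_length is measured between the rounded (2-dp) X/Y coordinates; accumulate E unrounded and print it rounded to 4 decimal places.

G0 X-4.09 Y-2.13 Z14.40
G1 X-2.28 Y-5.27 E0.1808
G1 X0.86 Y-7.08 E0.3616
G1 X4.49 Y-7.08 E0.5427
G1 X7.62 Y-5.27 E0.7231
G1 X9.44 Y-2.13 E0.9042
G1 X9.44 Y1.49 E1.0848
G1 X7.62 Y4.63 E1.2659
G1 X4.49 Y6.44 E1.4462
G1 X0.86 Y6.44 E1.6273
G1 X-2.28 Y4.63 E1.8082
G1 X-4.09 Y1.49 E1.9890
G1 X-4.09 Y-2.13 E2.1696

At z = 14.4 mm: the cube does not reach this height (z outside [0, 14]); the r=10 cylinder at (10.5, 5) contributes a regular 12-gon of circumradius 10; After intersecting: at least one operand is absent at this height, so nothing remains; the r=7 cylinder at (2.5, -1) contributes a regular 12-gon of circumradius 7; Combining (union): only the r=7 cylinder at (2.5, -1) is present, so the union is just that shape — 1 connected region; (whole slice rotated 15° about Z — lengths, areas and connectivity unchanged). The outline is a single polygon with 12 vertices. Extrusion per mm of travel: 0.4 × 0.3 / (π × 0.875²) = 0.049890. Accumulating E over each segment gives final E = 2.1696.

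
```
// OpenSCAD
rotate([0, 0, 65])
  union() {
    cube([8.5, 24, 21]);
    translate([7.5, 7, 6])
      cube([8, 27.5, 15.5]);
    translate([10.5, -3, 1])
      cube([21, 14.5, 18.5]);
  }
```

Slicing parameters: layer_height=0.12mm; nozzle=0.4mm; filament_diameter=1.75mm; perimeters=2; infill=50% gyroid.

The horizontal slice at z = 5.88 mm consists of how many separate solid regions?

2

At z = 5.88 mm: the cube is present — its section is the full 8.5×24 rectangle; the cube at (7.5, 7) is not intersected at this z (z outside [6, 21.5]); the cube at (10.5, -3) is present — its section is the full 21×14.5 rectangle; Combining (union): the 2 present regions are separate (no shared area or edge), so areas and boundary lengths simply add and each stays a separate island — 2 connected regions; (rotated 65° about Z; rotation is an isometry so areas/perimeters/island counts are preserved). The result has 2 disconnected regions.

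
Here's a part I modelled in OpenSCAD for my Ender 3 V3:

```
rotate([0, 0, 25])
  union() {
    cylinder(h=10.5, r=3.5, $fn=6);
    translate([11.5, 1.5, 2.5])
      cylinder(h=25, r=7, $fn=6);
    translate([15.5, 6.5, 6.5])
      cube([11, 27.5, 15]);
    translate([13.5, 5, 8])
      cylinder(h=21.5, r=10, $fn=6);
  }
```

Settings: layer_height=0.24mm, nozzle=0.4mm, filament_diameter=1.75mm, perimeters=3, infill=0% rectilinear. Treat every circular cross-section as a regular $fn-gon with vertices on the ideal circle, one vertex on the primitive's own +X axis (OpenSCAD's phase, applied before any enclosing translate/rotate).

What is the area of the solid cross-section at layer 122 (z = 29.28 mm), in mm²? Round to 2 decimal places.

At z = 29.28 mm: the cylinder is not intersected at this z (z outside [0, 10.5]); the cylinder at (11.5, 1.5) is absent (z outside [2.5, 27.5]); the cube at (15.5, 6.5) is absent (z outside [6.5, 21.5]); the r=10 cylinder at (13.5, 5) gives a regular 6-gon of circumradius 10 (constant along its height) (area = (6/2)·10.000²·sin(360°/6) = 259.81 mm²); Combining (union): only the r=10 cylinder at (13.5, 5) is present, so the union is just that shape — area = 259.81 mm²; (whole slice rotated 25° about Z — lengths, areas and connectivity unchanged). Overall, the cross-section is a single solid region. Net area = 259.81 mm².

259.81 mm²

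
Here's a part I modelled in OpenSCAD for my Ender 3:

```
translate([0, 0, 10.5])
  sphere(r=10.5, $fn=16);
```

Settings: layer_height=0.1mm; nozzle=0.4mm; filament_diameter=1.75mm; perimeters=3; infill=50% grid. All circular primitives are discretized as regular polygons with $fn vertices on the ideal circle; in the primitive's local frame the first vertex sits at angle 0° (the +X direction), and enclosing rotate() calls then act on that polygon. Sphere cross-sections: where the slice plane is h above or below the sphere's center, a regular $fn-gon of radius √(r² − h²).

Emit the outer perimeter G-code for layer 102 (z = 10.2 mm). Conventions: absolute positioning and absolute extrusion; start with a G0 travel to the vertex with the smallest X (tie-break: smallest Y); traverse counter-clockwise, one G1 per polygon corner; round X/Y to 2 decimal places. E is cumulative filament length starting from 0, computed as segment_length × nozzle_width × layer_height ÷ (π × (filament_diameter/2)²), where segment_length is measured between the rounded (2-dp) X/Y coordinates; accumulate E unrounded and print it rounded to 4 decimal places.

At z = 10.2 mm: the r=10.5 sphere slices to a regular 16-gon of circumradius 10.496 (√(r²−h²) with h=0.3 from center). The outline is a single polygon with 16 vertices. Extrusion per mm of travel: 0.4 × 0.1 / (π × 0.875²) = 0.016630. Accumulating E over each segment gives final E = 1.0899.

G0 X-10.50 Y0.00 Z10.20
G1 X-9.70 Y-4.02 E0.0682
G1 X-7.42 Y-7.42 E0.1362
G1 X-4.02 Y-9.70 E0.2043
G1 X0.00 Y-10.50 E0.2725
G1 X4.02 Y-9.70 E0.3406
G1 X7.42 Y-7.42 E0.4087
G1 X9.70 Y-4.02 E0.4768
G1 X10.50 Y0.00 E0.5450
G1 X9.70 Y4.02 E0.6131
G1 X7.42 Y7.42 E0.6812
G1 X4.02 Y9.70 E0.7493
G1 X0.00 Y10.50 E0.8175
G1 X-4.02 Y9.70 E0.8856
G1 X-7.42 Y7.42 E0.9537
G1 X-9.70 Y4.02 E1.0218
G1 X-10.50 Y0.00 E1.0899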